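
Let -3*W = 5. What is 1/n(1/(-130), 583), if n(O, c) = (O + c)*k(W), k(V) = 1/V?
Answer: -650/227367 ≈ -0.0028588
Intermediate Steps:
W = -5/3 (W = -⅓*5 = -5/3 ≈ -1.6667)
n(O, c) = -3*O/5 - 3*c/5 (n(O, c) = (O + c)/(-5/3) = (O + c)*(-⅗) = -3*O/5 - 3*c/5)
1/n(1/(-130), 583) = 1/(-⅗/(-130) - ⅗*583) = 1/(-⅗*(-1/130) - 1749/5) = 1/(3/650 - 1749/5) = 1/(-227367/650) = -650/227367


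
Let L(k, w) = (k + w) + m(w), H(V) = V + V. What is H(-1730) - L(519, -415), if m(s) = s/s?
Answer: -3565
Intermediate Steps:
m(s) = 1
H(V) = 2*V
L(k, w) = 1 + k + w (L(k, w) = (k + w) + 1 = 1 + k + w)
H(-1730) - L(519, -415) = 2*(-1730) - (1 + 519 - 415) = -3460 - 1*105 = -3460 - 105 = -3565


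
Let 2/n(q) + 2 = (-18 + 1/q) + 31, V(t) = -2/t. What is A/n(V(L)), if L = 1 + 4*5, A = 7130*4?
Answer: 7130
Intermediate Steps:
A = 28520
L = 21 (L = 1 + 20 = 21)
n(q) = 2/(11 + 1/q) (n(q) = 2/(-2 + ((-18 + 1/q) + 31)) = 2/(-2 + (13 + 1/q)) = 2/(11 + 1/q))
A/n(V(L)) = 28520/((2*(-2/21)/(1 + 11*(-2/21)))) = 28520/((2*(-2/21)/(1 - 22/21))) = 28520/((2*(-2/21)/(-1/21))) = 28520/((2*(-2/21)*(-21))) = 28520/4 = 28520*(¼) = 7130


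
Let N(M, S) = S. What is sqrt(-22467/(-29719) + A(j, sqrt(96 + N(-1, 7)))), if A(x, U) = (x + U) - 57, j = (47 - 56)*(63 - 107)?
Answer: sqrt(300078924552 + 883218961*sqrt(103))/29719 ≈ 18.706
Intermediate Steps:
j = 396 (j = -9*(-44) = 396)
A(x, U) = -57 + U + x (A(x, U) = (U + x) - 57 = -57 + U + x)
sqrt(-22467/(-29719) + A(j, sqrt(96 + N(-1, 7)))) = sqrt(-22467/(-29719) + (-57 + sqrt(96 + 7) + 396)) = sqrt(-22467*(-1/29719) + (-57 + sqrt(103) + 396)) = sqrt(22467/29719 + (339 + sqrt(103))) = sqrt(10097208/29719 + sqrt(103))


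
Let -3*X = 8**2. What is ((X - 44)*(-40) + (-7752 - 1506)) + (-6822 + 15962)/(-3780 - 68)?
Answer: -19183363/2886 ≈ -6647.0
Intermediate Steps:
X = -64/3 (X = -1/3*8**2 = -1/3*64 = -64/3 ≈ -21.333)
((X - 44)*(-40) + (-7752 - 1506)) + (-6822 + 15962)/(-3780 - 68) = ((-64/3 - 44)*(-40) + (-7752 - 1506)) + (-6822 + 15962)/(-3780 - 68) = (-196/3*(-40) - 9258) + 9140/(-3848) = (7840/3 - 9258) + 9140*(-1/3848) = -19934/3 - 2285/962 = -19183363/2886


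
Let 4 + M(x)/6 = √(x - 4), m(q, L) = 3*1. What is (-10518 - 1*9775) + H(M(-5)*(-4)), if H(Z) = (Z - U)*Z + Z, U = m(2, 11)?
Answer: -16453 - 13680*I ≈ -16453.0 - 13680.0*I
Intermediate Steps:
m(q, L) = 3
U = 3
M(x) = -24 + 6*√(-4 + x) (M(x) = -24 + 6*√(x - 4) = -24 + 6*√(-4 + x))
H(Z) = Z + Z*(-3 + Z) (H(Z) = (Z - 1*3)*Z + Z = (Z - 3)*Z + Z = (-3 + Z)*Z + Z = Z*(-3 + Z) + Z = Z + Z*(-3 + Z))
(-10518 - 1*9775) + H(M(-5)*(-4)) = (-10518 - 1*9775) + ((-24 + 6*√(-4 - 5))*(-4))*(-2 + (-24 + 6*√(-4 - 5))*(-4)) = (-10518 - 9775) + ((-24 + 6*√(-9))*(-4))*(-2 + (-24 + 6*√(-9))*(-4)) = -20293 + ((-24 + 6*(3*I))*(-4))*(-2 + (-24 + 6*(3*I))*(-4)) = -20293 + ((-24 + 18*I)*(-4))*(-2 + (-24 + 18*I)*(-4)) = -20293 + (96 - 72*I)*(-2 + (96 - 72*I)) = -20293 + (96 - 72*I)*(94 - 72*I) = -20293 + (94 - 72*I)*(96 - 72*I)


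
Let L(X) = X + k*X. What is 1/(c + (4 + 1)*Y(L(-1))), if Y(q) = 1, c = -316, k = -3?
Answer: -1/311 ≈ -0.0032154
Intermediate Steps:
L(X) = -2*X (L(X) = X - 3*X = -2*X)
1/(c + (4 + 1)*Y(L(-1))) = 1/(-316 + (4 + 1)*1) = 1/(-316 + 5*1) = 1/(-316 + 5) = 1/(-311) = -1/311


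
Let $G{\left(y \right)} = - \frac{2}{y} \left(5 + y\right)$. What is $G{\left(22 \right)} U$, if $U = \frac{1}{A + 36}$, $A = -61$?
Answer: $\frac{27}{275} \approx 0.098182$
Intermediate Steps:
$G{\left(y \right)} = - \frac{2 \left(5 + y\right)}{y}$
$U = - \frac{1}{25}$ ($U = \frac{1}{-61 + 36} = \frac{1}{-25} = - \frac{1}{25} \approx -0.04$)
$G{\left(22 \right)} U = \left(-2 - \frac{10}{22}\right) \left(- \frac{1}{25}\right) = \left(-2 - \frac{5}{11}\right) \left(- \frac{1}{25}\right) = \left(- \frac{27}{11}\right) \left(- \frac{1}{25}\right) = \frac{27}{275}$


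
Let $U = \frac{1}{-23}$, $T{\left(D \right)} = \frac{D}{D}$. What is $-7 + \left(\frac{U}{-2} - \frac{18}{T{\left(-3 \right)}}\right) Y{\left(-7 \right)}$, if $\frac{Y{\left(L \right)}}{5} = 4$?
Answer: $- \frac{8431}{23} \approx -366.57$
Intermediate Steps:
$Y{\left(L \right)} = 20$ ($Y{\left(L \right)} = 5 \cdot 4 = 20$)
$T{\left(D \right)} = 1$
$U = - \frac{1}{23} \approx -0.043478$
$-7 + \left(\frac{U}{-2} - \frac{18}{T{\left(-3 \right)}}\right) Y{\left(-7 \right)} = -7 + \left(- \frac{1}{23 \left(-2\right)} - \frac{18}{1}\right) 20 = -7 + \left(\left(- \frac{1}{23}\right) \left(- \frac{1}{2}\right) - 18\right) 20 = -7 + \left(\frac{1}{46} - 18\right) 20 = -7 - \frac{8270}{23} = - \frac{8431}{23}$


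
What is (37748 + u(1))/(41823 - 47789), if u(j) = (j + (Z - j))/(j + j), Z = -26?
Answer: -37735/5966 ≈ -6.3250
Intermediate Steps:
u(j) = -13/j (u(j) = (j + (-26 - j))/(j + j) = -26*1/(2*j) = -13/j)
(37748 + u(1))/(41823 - 47789) = (37748 - 13/1)/(41823 - 47789) = (37748 - 13*1)/(-5966) = (37748 - 13)*(-1/5966) = 37735*(-1/5966) = -37735/5966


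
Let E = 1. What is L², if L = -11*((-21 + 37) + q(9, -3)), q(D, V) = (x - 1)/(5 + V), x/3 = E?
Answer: 34969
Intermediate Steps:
x = 3 (x = 3*1 = 3)
q(D, V) = 2/(5 + V) (q(D, V) = (3 - 1)/(5 + V) = 2/(5 + V))
L = -187 (L = -11*((-21 + 37) + 2/(5 - 3)) = -11*(16 + 2/2) = -11*(16 + 2*(½)) = -11*(16 + 1) = -11*17 = -187)
L² = (-187)² = 34969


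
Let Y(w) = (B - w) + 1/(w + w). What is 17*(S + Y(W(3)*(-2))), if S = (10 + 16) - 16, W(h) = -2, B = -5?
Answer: 153/8 ≈ 19.125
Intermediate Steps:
S = 10 (S = 26 - 16 = 10)
Y(w) = -5 + 1/(2*w) - w (Y(w) = (-5 - w) + 1/(w + w) = (-5 - w) + 1/(2*w) = -5 + 1/(2*w) - w)
17*(S + Y(W(3)*(-2))) = 17*(10 + (-5 + 1/(2*((-2*(-2)))) - (-2)*(-2))) = 17*(10 + (-5 + (½)/4 - 1*4)) = 17*(10 + (-5 + (½)*(¼) - 4)) = 17*(10 + (-5 + ⅛ - 4)) = 17*(10 - 71/8) = 17*(9/8) = 153/8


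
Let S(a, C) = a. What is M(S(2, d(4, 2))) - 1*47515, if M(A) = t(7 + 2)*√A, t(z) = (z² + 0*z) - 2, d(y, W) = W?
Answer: -47515 + 79*√2 ≈ -47403.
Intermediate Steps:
t(z) = -2 + z² (t(z) = (z² + 0) - 2 = z² - 2 = -2 + z²)
M(A) = 79*√A (M(A) = (-2 + (7 + 2)²)*√A = (-2 + 9²)*√A = (-2 + 81)*√A = 79*√A)
M(S(2, d(4, 2))) - 1*47515 = 79*√2 - 1*47515 = 79*√2 - 47515 = -47515 + 79*√2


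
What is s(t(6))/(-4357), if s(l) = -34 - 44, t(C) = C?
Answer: 78/4357 ≈ 0.017902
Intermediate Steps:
s(l) = -78
s(t(6))/(-4357) = -78/(-4357) = -78*(-1/4357) = 78/4357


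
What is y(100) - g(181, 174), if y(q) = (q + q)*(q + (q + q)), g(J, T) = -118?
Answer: 60118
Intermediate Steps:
y(q) = 6*q² (y(q) = (2*q)*(q + 2*q) = (2*q)*(3*q) = 6*q²)
y(100) - g(181, 174) = 6*100² - 1*(-118) = 6*10000 + 118 = 60000 + 118 = 60118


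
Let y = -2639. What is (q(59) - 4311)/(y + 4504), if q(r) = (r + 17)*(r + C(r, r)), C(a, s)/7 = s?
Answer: 31561/1865 ≈ 16.923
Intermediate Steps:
C(a, s) = 7*s
q(r) = 8*r*(17 + r) (q(r) = (r + 17)*(r + 7*r) = (17 + r)*(8*r) = 8*r*(17 + r))
(q(59) - 4311)/(y + 4504) = (8*59*(17 + 59) - 4311)/(-2639 + 4504) = (8*59*76 - 4311)/1865 = (35872 - 4311)*(1/1865) = 31561*(1/1865) = 31561/1865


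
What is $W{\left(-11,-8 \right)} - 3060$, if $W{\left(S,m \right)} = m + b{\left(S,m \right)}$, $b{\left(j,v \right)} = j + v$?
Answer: $-3087$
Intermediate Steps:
$W{\left(S,m \right)} = S + 2 m$ ($W{\left(S,m \right)} = m + \left(S + m\right) = S + 2 m$)
$W{\left(-11,-8 \right)} - 3060 = \left(-11 + 2 \left(-8\right)\right) - 3060 = \left(-11 - 16\right) - 3060 = -27 - 3060 = -3087$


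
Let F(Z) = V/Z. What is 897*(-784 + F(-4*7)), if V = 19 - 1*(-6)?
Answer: -19713369/28 ≈ -7.0405e+5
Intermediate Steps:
V = 25 (V = 19 + 6 = 25)
F(Z) = 25/Z
897*(-784 + F(-4*7)) = 897*(-784 + 25/((-4*7))) = 897*(-784 + 25/(-28)) = 897*(-784 + 25*(-1/28)) = 897*(-784 - 25/28) = 897*(-21977/28) = -19713369/28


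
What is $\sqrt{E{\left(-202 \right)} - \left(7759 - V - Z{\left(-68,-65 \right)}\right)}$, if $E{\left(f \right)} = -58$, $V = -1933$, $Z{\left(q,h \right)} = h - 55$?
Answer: $i \sqrt{9870} \approx 99.348 i$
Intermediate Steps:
$Z{\left(q,h \right)} = -55 + h$ ($Z{\left(q,h \right)} = h - 55 = -55 + h$)
$\sqrt{E{\left(-202 \right)} - \left(7759 - V - Z{\left(-68,-65 \right)}\right)} = \sqrt{-58 - 9812} = \sqrt{-9870} = i \sqrt{9870}$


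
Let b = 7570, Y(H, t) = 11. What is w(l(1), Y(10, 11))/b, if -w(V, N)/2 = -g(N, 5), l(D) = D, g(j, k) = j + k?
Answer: 16/3785 ≈ 0.0042272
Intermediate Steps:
w(V, N) = 10 + 2*N (w(V, N) = -(-2)*(N + 5) = -(-2)*(5 + N) = -2*(-5 - N) = 10 + 2*N)
w(l(1), Y(10, 11))/b = (10 + 2*11)/7570 = (10 + 22)*(1/7570) = 32*(1/7570) = 16/3785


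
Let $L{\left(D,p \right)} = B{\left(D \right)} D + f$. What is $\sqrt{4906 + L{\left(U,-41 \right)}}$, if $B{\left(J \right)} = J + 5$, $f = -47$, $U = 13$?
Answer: $\sqrt{5093} \approx 71.365$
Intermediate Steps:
$B{\left(J \right)} = 5 + J$
$L{\left(D,p \right)} = -47 + D \left(5 + D\right)$ ($L{\left(D,p \right)} = \left(5 + D\right) D - 47 = D \left(5 + D\right) - 47 = -47 + D \left(5 + D\right)$)
$\sqrt{4906 + L{\left(U,-41 \right)}} = \sqrt{4906 - \left(47 - 13 \left(5 + 13\right)\right)} = \sqrt{4906 + \left(-47 + 13 \cdot 18\right)} = \sqrt{4906 + \left(-47 + 234\right)} = \sqrt{4906 + 187} = \sqrt{5093}$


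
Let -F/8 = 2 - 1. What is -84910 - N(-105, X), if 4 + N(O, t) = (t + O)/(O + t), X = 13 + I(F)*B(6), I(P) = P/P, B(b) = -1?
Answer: -84907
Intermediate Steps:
F = -8 (F = -8*(2 - 1) = -8*1 = -8)
I(P) = 1
X = 12 (X = 13 + 1*(-1) = 13 - 1 = 12)
N(O, t) = -3 (N(O, t) = -4 + (t + O)/(O + t) = -4 + (O + t)/(O + t) = -4 + 1 = -3)
-84910 - N(-105, X) = -84910 - 1*(-3) = -84910 + 3 = -84907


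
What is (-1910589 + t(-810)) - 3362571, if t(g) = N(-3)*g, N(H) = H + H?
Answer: -5268300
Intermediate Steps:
N(H) = 2*H
t(g) = -6*g (t(g) = (2*(-3))*g = -6*g)
(-1910589 + t(-810)) - 3362571 = (-1910589 - 6*(-810)) - 3362571 = (-1910589 + 4860) - 3362571 = -1905729 - 3362571 = -5268300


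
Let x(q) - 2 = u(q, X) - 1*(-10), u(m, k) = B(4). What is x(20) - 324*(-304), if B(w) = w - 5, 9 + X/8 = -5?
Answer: 98507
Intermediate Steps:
X = -112 (X = -72 + 8*(-5) = -72 - 40 = -112)
B(w) = -5 + w
u(m, k) = -1 (u(m, k) = -5 + 4 = -1)
x(q) = 11 (x(q) = 2 + (-1 - 1*(-10)) = 2 + (-1 + 10) = 2 + 9 = 11)
x(20) - 324*(-304) = 11 - 324*(-304) = 11 + 98496 = 98507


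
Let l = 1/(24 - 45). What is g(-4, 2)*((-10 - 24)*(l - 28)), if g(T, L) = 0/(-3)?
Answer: 0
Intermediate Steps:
g(T, L) = 0 (g(T, L) = 0*(-⅓) = 0)
l = -1/21 (l = 1/(-21) = -1/21 ≈ -0.047619)
g(-4, 2)*((-10 - 24)*(l - 28)) = 0*((-10 - 24)*(-1/21 - 28)) = 0*(-34*(-589/21)) = 0*(20026/21) = 0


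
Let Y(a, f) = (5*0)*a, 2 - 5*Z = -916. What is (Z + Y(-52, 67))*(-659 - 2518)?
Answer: -2916486/5 ≈ -5.8330e+5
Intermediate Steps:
Z = 918/5 (Z = ⅖ - ⅕*(-916) = ⅖ + 916/5 = 918/5 ≈ 183.60)
Y(a, f) = 0 (Y(a, f) = 0*a = 0)
(Z + Y(-52, 67))*(-659 - 2518) = (918/5 + 0)*(-659 - 2518) = (918/5)*(-3177) = -2916486/5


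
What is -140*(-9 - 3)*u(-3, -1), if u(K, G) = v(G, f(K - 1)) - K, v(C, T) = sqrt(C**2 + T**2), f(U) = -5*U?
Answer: 5040 + 1680*sqrt(401) ≈ 38682.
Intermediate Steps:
u(K, G) = sqrt(G**2 + (5 - 5*K)**2) - K (u(K, G) = sqrt(G**2 + (-5*(K - 1))**2) - K = sqrt(G**2 + (-5*(-1 + K))**2) - K = sqrt(G**2 + (5 - 5*K)**2) - K)
-140*(-9 - 3)*u(-3, -1) = -140*(-9 - 3)*(sqrt((-1)**2 + 25*(-1 - 3)**2) - 1*(-3)) = -(-1680)*(sqrt(1 + 25*(-4)**2) + 3) = -(-1680)*(sqrt(1 + 25*16) + 3) = -(-1680)*(sqrt(1 + 400) + 3) = -(-1680)*(sqrt(401) + 3) = -(-1680)*(3 + sqrt(401)) = -140*(-36 - 12*sqrt(401)) = 5040 + 1680*sqrt(401)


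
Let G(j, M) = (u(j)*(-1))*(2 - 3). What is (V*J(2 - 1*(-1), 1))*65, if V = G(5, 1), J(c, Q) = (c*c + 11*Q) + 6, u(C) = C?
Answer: 8450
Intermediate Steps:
G(j, M) = j (G(j, M) = (j*(-1))*(2 - 3) = -j*(-1) = j)
J(c, Q) = 6 + c² + 11*Q (J(c, Q) = (c² + 11*Q) + 6 = 6 + c² + 11*Q)
V = 5
(V*J(2 - 1*(-1), 1))*65 = (5*(6 + (2 - 1*(-1))² + 11*1))*65 = (5*(6 + (2 + 1)² + 11))*65 = (5*(6 + 3² + 11))*65 = (5*(6 + 9 + 11))*65 = (5*26)*65 = 130*65 = 8450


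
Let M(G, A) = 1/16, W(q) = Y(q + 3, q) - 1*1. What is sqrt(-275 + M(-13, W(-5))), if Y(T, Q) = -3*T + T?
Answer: I*sqrt(4399)/4 ≈ 16.581*I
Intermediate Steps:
Y(T, Q) = -2*T
W(q) = -7 - 2*q (W(q) = -2*(q + 3) - 1*1 = -2*(3 + q) - 1 = (-6 - 2*q) - 1 = -7 - 2*q)
M(G, A) = 1/16 (M(G, A) = 1*(1/16) = 1/16)
sqrt(-275 + M(-13, W(-5))) = sqrt(-275 + 1/16) = sqrt(-4399/16) = I*sqrt(4399)/4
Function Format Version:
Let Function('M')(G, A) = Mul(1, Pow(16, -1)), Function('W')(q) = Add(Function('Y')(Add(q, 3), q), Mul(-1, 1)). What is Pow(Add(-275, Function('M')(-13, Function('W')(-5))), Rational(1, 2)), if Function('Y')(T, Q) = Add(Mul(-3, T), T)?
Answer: Mul(Rational(1, 4), I, Pow(4399, Rational(1, 2))) ≈ Mul(16.581, I)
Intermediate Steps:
Function('Y')(T, Q) = Mul(-2, T)
Function('W')(q) = Add(-7, Mul(-2, q)) (Function('W')(q) = Add(Mul(-2, Add(q, 3)), Mul(-1, 1)) = Add(Mul(-2, Add(3, q)), -1) = Add(Add(-6, Mul(-2, q)), -1) = Add(-7, Mul(-2, q)))
Function('M')(G, A) = Rational(1, 16) (Function('M')(G, A) = Mul(1, Rational(1, 16)) = Rational(1, 16))
Pow(Add(-275, Function('M')(-13, Function('W')(-5))), Rational(1, 2)) = Pow(Add(-275, Rational(1, 16)), Rational(1, 2)) = Pow(Rational(-4399, 16), Rational(1, 2)) = Mul(Rational(1, 4), I, Pow(4399, Rational(1, 2)))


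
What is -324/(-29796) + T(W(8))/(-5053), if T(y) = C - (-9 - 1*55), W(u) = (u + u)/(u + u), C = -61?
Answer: 128982/12546599 ≈ 0.010280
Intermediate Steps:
W(u) = 1 (W(u) = (2*u)/((2*u)) = (2*u)*(1/(2*u)) = 1)
T(y) = 3 (T(y) = -61 - (-9 - 1*55) = -61 - (-9 - 55) = -61 - 1*(-64) = -61 + 64 = 3)
-324/(-29796) + T(W(8))/(-5053) = -324/(-29796) + 3/(-5053) = -324*(-1/29796) + 3*(-1/5053) = 27/2483 - 3/5053 = 128982/12546599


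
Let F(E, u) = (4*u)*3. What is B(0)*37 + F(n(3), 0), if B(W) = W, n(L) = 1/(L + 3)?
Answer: 0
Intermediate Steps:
n(L) = 1/(3 + L)
F(E, u) = 12*u
B(0)*37 + F(n(3), 0) = 0*37 + 12*0 = 0 + 0 = 0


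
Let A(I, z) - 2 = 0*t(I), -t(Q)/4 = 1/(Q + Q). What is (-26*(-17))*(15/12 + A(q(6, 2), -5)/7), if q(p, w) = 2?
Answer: 9503/14 ≈ 678.79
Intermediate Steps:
t(Q) = -2/Q (t(Q) = -4/(Q + Q) = -4*1/(2*Q) = -2/Q)
A(I, z) = 2 (A(I, z) = 2 + 0*(-2/I) = 2 + 0 = 2)
(-26*(-17))*(15/12 + A(q(6, 2), -5)/7) = (-26*(-17))*(15/12 + 2/7) = 442*(15*(1/12) + 2*(⅐)) = 442*(5/4 + 2/7) = 442*(43/28) = 9503/14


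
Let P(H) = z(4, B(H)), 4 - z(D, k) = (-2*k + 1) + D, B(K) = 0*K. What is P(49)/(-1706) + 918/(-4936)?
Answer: -390293/2105204 ≈ -0.18539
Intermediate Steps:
B(K) = 0
z(D, k) = 3 - D + 2*k (z(D, k) = 4 - ((-2*k + 1) + D) = 4 - ((1 - 2*k) + D) = 4 - (1 + D - 2*k) = 4 + (-1 - D + 2*k) = 3 - D + 2*k)
P(H) = -1 (P(H) = 3 - 1*4 + 2*0 = 3 - 4 + 0 = -1)
P(49)/(-1706) + 918/(-4936) = -1/(-1706) + 918/(-4936) = -1*(-1/1706) + 918*(-1/4936) = 1/1706 - 459/2468 = -390293/2105204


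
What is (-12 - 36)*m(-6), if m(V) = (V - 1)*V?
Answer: -2016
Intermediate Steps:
m(V) = V*(-1 + V) (m(V) = (-1 + V)*V = V*(-1 + V))
(-12 - 36)*m(-6) = (-12 - 36)*(-6*(-1 - 6)) = -(-288)*(-7) = -48*42 = -2016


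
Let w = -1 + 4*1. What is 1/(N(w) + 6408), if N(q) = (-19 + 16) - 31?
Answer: 1/6374 ≈ 0.00015689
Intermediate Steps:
w = 3 (w = -1 + 4 = 3)
N(q) = -34 (N(q) = -3 - 31 = -34)
1/(N(w) + 6408) = 1/(-34 + 6408) = 1/6374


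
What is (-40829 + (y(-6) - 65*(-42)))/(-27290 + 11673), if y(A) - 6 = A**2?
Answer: 38057/15617 ≈ 2.4369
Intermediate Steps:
y(A) = 6 + A**2
(-40829 + (y(-6) - 65*(-42)))/(-27290 + 11673) = (-40829 + ((6 + (-6)**2) - 65*(-42)))/(-27290 + 11673) = (-40829 + ((6 + 36) + 2730))/(-15617) = (-40829 + (42 + 2730))*(-1/15617) = (-40829 + 2772)*(-1/15617) = -38057*(-1/15617) = 38057/15617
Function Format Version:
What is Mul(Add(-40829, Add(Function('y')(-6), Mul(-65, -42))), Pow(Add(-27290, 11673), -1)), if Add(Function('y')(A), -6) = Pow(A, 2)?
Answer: Rational(38057, 15617) ≈ 2.4369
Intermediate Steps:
Function('y')(A) = Add(6, Pow(A, 2))
Mul(Add(-40829, Add(Function('y')(-6), Mul(-65, -42))), Pow(Add(-27290, 11673), -1)) = Mul(Add(-40829, Add(Add(6, Pow(-6, 2)), Mul(-65, -42))), Pow(Add(-27290, 11673), -1)) = Mul(Add(-40829, Add(Add(6, 36), 2730)), Pow(-15617, -1)) = Mul(Add(-40829, Add(42, 2730)), Rational(-1, 15617)) = Mul(Add(-40829, 2772), Rational(-1, 15617)) = Mul(-38057, Rational(-1, 15617)) = Rational(38057, 15617)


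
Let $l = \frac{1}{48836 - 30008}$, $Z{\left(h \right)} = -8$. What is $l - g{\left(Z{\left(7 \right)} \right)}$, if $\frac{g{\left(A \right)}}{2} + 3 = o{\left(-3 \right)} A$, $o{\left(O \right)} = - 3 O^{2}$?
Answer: $- \frac{8020727}{18828} \approx -426.0$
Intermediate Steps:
$g{\left(A \right)} = -6 - 54 A$ ($g{\left(A \right)} = -6 + 2 - 3 \left(-3\right)^{2} A = -6 + 2 \left(-3\right) 9 A = -6 + 2 \left(- 27 A\right) = -6 - 54 A$)
$l = \frac{1}{18828} \approx 5.3112 \cdot 10^{-5}$
$l - g{\left(Z{\left(7 \right)} \right)} = \frac{1}{18828} - \left(-6 - -432\right) = \frac{1}{18828} - \left(-6 + 432\right) = \frac{1}{18828} - 426 = - \frac{8020727}{18828}$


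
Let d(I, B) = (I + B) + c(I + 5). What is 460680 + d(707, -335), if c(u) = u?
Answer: 461764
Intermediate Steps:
d(I, B) = 5 + B + 2*I (d(I, B) = (I + B) + (I + 5) = (B + I) + (5 + I) = 5 + B + 2*I)
460680 + d(707, -335) = 460680 + (5 - 335 + 2*707) = 460680 + (5 - 335 + 1414) = 460680 + 1084 = 461764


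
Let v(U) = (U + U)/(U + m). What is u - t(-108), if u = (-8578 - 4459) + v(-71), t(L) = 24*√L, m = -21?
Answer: -599631/46 - 144*I*√3 ≈ -13035.0 - 249.42*I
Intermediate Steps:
v(U) = 2*U/(-21 + U) (v(U) = (U + U)/(U - 21) = (2*U)/(-21 + U) = 2*U/(-21 + U))
u = -599631/46 (u = (-8578 - 4459) + 2*(-71)/(-21 - 71) = -13037 + 2*(-71)/(-92) = -13037 + 2*(-71)*(-1/92) = -13037 + 71/46 = -599631/46 ≈ -13035.)
u - t(-108) = -599631/46 - 24*√(-108) = -599631/46 - 24*6*I*√3 = -599631/46 - 144*I*√3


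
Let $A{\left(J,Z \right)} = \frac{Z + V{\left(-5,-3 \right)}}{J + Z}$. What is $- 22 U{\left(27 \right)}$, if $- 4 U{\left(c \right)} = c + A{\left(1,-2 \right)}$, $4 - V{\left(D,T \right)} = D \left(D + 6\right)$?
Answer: $110$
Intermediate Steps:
$V{\left(D,T \right)} = 4 - D \left(6 + D\right)$ ($V{\left(D,T \right)} = 4 - D \left(D + 6\right) = 4 - D \left(6 + D\right)$)
$A{\left(J,Z \right)} = \frac{9 + Z}{J + Z}$ ($A{\left(J,Z \right)} = \frac{Z - -9}{J + Z} = \frac{Z + \left(4 - 25 + 30\right)}{J + Z} = \frac{Z + 9}{J + Z} = \frac{9 + Z}{J + Z}$)
$U{\left(c \right)} = \frac{7}{4} - \frac{c}{4}$ ($U{\left(c \right)} = - \frac{c + \frac{9 - 2}{1 - 2}}{4} = - \frac{c + \frac{1}{-1} \cdot 7}{4} = - \frac{c - 7}{4} = - \frac{-7 + c}{4} = \frac{7}{4} - \frac{c}{4}$)
$- 22 U{\left(27 \right)} = - 22 \left(\frac{7}{4} - \frac{27}{4}\right) = \left(-22\right) \left(-5\right) = 110$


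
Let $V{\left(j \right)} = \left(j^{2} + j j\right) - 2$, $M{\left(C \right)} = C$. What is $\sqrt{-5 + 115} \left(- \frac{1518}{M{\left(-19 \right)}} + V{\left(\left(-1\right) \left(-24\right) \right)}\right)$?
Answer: $\frac{23368 \sqrt{110}}{19} \approx 12899.0$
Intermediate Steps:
$V{\left(j \right)} = -2 + 2 j^{2}$ ($V{\left(j \right)} = \left(j^{2} + j^{2}\right) - 2 = 2 j^{2} - 2 = -2 + 2 j^{2}$)
$\sqrt{-5 + 115} \left(- \frac{1518}{M{\left(-19 \right)}} + V{\left(\left(-1\right) \left(-24\right) \right)}\right) = \sqrt{-5 + 115} \left(- \frac{1518}{-19} - \left(2 - 2 \left(\left(-1\right) \left(-24\right)\right)^{2}\right)\right) = \sqrt{110} \left(\left(-1518\right) \left(- \frac{1}{19}\right) - \left(2 - 2 \cdot 24^{2}\right)\right) = \sqrt{110} \left(\frac{1518}{19} + \left(-2 + 2 \cdot 576\right)\right) = \sqrt{110} \left(\frac{1518}{19} + \left(-2 + 1152\right)\right) = \sqrt{110} \left(\frac{1518}{19} + 1150\right) = \sqrt{110} \cdot \frac{23368}{19} = \frac{23368 \sqrt{110}}{19}$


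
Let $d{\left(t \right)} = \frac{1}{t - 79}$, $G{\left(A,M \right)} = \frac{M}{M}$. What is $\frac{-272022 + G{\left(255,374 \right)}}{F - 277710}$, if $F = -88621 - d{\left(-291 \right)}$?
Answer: $\frac{100647770}{135542469} \approx 0.74256$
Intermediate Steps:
$G{\left(A,M \right)} = 1$
$d{\left(t \right)} = \frac{1}{-79 + t}$
$F = - \frac{32789769}{370}$ ($F = -88621 - \frac{1}{-79 - 291} = -88621 - \frac{1}{-370} = -88621 - - \frac{1}{370} = -88621 + \frac{1}{370} = - \frac{32789769}{370} \approx -88621.0$)
$\frac{-272022 + G{\left(255,374 \right)}}{F - 277710} = \frac{-272022 + 1}{- \frac{32789769}{370} - 277710} = - \frac{272021}{- \frac{135542469}{370}} = \left(-272021\right) \left(- \frac{370}{135542469}\right) = \frac{100647770}{135542469}$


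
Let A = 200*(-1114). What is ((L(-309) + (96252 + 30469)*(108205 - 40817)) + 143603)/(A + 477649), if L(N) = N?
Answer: 8539618042/254849 ≈ 33509.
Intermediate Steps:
A = -222800
((L(-309) + (96252 + 30469)*(108205 - 40817)) + 143603)/(A + 477649) = ((-309 + (96252 + 30469)*(108205 - 40817)) + 143603)/(-222800 + 477649) = ((-309 + 126721*67388) + 143603)/254849 = ((-309 + 8539474748) + 143603)*(1/254849) = (8539474439 + 143603)*(1/254849) = 8539618042*(1/254849) = 8539618042/254849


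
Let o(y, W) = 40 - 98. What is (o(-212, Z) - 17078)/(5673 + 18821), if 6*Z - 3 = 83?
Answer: -8568/12247 ≈ -0.69960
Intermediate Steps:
Z = 43/3 (Z = ½ + (⅙)*83 = ½ + 83/6 = 43/3 ≈ 14.333)
o(y, W) = -58
(o(-212, Z) - 17078)/(5673 + 18821) = (-58 - 17078)/(5673 + 18821) = -17136/24494 = -17136*1/24494 = -8568/12247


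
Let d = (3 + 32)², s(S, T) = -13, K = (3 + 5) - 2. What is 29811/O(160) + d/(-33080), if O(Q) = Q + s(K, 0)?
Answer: 65731187/324184 ≈ 202.76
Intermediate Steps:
K = 6 (K = 8 - 2 = 6)
d = 1225 (d = 35² = 1225)
O(Q) = -13 + Q (O(Q) = Q - 13 = -13 + Q)
29811/O(160) + d/(-33080) = 29811/(-13 + 160) + 1225/(-33080) = 29811/147 + 1225*(-1/33080) = 29811*(1/147) - 245/6616 = 9937/49 - 245/6616 = 65731187/324184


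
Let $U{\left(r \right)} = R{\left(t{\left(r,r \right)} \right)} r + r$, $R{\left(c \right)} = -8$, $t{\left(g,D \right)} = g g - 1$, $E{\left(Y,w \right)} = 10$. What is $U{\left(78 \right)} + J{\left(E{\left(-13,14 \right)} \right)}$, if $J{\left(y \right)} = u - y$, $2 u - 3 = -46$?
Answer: $- \frac{1155}{2} \approx -577.5$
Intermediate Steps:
$u = - \frac{43}{2}$ ($u = \frac{3}{2} + \frac{1}{2} \left(-46\right) = \frac{3}{2} - 23 = - \frac{43}{2} \approx -21.5$)
$t{\left(g,D \right)} = -1 + g^{2}$ ($t{\left(g,D \right)} = g^{2} - 1 = -1 + g^{2}$)
$U{\left(r \right)} = - 7 r$ ($U{\left(r \right)} = - 8 r + r = - 7 r$)
$J{\left(y \right)} = - \frac{43}{2} - y$
$U{\left(78 \right)} + J{\left(E{\left(-13,14 \right)} \right)} = \left(-7\right) 78 - \frac{63}{2} = -546 - \frac{63}{2} = - \frac{1155}{2}$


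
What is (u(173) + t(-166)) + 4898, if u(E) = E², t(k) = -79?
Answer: 34748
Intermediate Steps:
(u(173) + t(-166)) + 4898 = (173² - 79) + 4898 = (29929 - 79) + 4898 = 29850 + 4898 = 34748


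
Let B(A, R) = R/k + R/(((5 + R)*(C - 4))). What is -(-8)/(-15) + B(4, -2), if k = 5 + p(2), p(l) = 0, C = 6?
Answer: -19/15 ≈ -1.2667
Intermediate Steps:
k = 5 (k = 5 + 0 = 5)
B(A, R) = R/5 + R/(10 + 2*R) (B(A, R) = R/5 + R/(((5 + R)*(6 - 4))) = R*(1/5) + R/(((5 + R)*2)) = R/5 + R/(10 + 2*R))
-(-8)/(-15) + B(4, -2) = -(-8)/(-15) + (1/10)*(-2)*(15 + 2*(-2))/(5 - 2) = -(-8)*(-1)/15 + (1/10)*(-2)*(15 - 4)/3 = -4*2/15 + (1/10)*(-2)*(1/3)*11 = -8/15 - 11/15 = -19/15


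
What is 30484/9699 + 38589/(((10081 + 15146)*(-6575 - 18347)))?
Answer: 709819958355/225845631278 ≈ 3.1429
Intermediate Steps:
30484/9699 + 38589/(((10081 + 15146)*(-6575 - 18347))) = 30484*(1/9699) + 38589/((25227*(-24922))) = 30484/9699 + 38589/(-628707294) = 30484/9699 + 38589*(-1/628707294) = 30484/9699 - 12863/209569098 = 709819958355/225845631278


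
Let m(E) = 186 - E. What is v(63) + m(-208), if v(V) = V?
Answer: 457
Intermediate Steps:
v(63) + m(-208) = 63 + (186 - 1*(-208)) = 63 + (186 + 208) = 63 + 394 = 457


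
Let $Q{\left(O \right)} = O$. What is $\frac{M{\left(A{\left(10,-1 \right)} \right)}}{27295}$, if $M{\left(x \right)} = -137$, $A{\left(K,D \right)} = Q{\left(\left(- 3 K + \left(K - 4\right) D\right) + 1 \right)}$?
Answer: $- \frac{137}{27295} \approx -0.0050192$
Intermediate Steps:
$A{\left(K,D \right)} = 1 - 3 K + D \left(-4 + K\right)$ ($A{\left(K,D \right)} = \left(- 3 K + \left(K - 4\right) D\right) + 1 = \left(- 3 K + \left(-4 + K\right) D\right) + 1 = \left(- 3 K + D \left(-4 + K\right)\right) + 1 = 1 - 3 K + D \left(-4 + K\right)$)
$\frac{M{\left(A{\left(10,-1 \right)} \right)}}{27295} = - \frac{137}{27295}$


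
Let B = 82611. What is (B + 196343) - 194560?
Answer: 84394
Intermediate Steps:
(B + 196343) - 194560 = (82611 + 196343) - 194560 = 278954 - 194560 = 84394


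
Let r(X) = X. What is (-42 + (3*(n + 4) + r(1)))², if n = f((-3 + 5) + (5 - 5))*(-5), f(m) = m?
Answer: 3481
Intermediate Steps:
n = -10 (n = ((-3 + 5) + (5 - 5))*(-5) = (2 + 0)*(-5) = 2*(-5) = -10)
(-42 + (3*(n + 4) + r(1)))² = (-42 + (3*(-10 + 4) + 1))² = (-42 + (3*(-6) + 1))² = (-42 + (-18 + 1))² = (-42 - 17)² = (-59)² = 3481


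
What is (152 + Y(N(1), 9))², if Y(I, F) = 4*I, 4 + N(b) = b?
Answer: 19600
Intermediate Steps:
N(b) = -4 + b
(152 + Y(N(1), 9))² = (152 + 4*(-4 + 1))² = (152 + 4*(-3))² = (152 - 12)² = 140² = 19600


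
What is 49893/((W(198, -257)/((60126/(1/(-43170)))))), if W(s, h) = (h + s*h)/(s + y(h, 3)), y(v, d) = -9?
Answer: 24476300903009340/51143 ≈ 4.7859e+11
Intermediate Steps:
W(s, h) = (h + h*s)/(-9 + s) (W(s, h) = (h + s*h)/(s - 9) = (h + h*s)/(-9 + s))
49893/((W(198, -257)/((60126/(1/(-43170)))))) = 49893/(((-257*(1 + 198)/(-9 + 198))/((60126/(1/(-43170)))))) = 49893/(((-257*199/189)/((60126/(-1/43170))))) = 49893/(((-257*1/189*199)/((60126*(-43170))))) = 49893/((-51143/189/(-2595639420))) = 49893/((-51143/189*(-1/2595639420))) = 49893/(51143/490575850380) = 49893*(490575850380/51143) = 24476300903009340/51143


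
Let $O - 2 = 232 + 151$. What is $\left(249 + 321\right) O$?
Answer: $219450$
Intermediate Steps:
$O = 385$ ($O = 2 + \left(232 + 151\right) = 2 + 383 = 385$)
$\left(249 + 321\right) O = \left(249 + 321\right) 385 = 570 \cdot 385 = 219450$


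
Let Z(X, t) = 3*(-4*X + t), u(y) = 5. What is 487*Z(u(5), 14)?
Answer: -8766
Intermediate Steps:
Z(X, t) = -12*X + 3*t (Z(X, t) = 3*(t - 4*X) = -12*X + 3*t)
487*Z(u(5), 14) = 487*(-12*5 + 3*14) = 487*(-60 + 42) = 487*(-18) = -8766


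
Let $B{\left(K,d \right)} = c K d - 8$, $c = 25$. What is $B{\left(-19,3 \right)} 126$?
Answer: $-180558$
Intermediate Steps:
$B{\left(K,d \right)} = -8 + 25 K d$ ($B{\left(K,d \right)} = 25 K d - 8 = -8 + 25 K d$)
$B{\left(-19,3 \right)} 126 = \left(-8 + 25 \left(-19\right) 3\right) 126 = \left(-8 - 1425\right) 126 = \left(-1433\right) 126 = -180558$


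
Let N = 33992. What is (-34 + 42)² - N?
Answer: -33928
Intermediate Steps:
(-34 + 42)² - N = (-34 + 42)² - 1*33992 = 8² - 33992 = 64 - 33992 = -33928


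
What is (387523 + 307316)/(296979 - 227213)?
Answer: 694839/69766 ≈ 9.9596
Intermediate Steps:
(387523 + 307316)/(296979 - 227213) = 694839/69766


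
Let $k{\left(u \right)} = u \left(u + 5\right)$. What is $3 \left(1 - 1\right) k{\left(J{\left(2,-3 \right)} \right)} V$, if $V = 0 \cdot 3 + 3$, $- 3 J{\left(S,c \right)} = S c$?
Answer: $0$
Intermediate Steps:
$J{\left(S,c \right)} = - \frac{S c}{3}$
$k{\left(u \right)} = u \left(5 + u\right)$
$V = 3$ ($V = 0 + 3 = 3$)
$3 \left(1 - 1\right) k{\left(J{\left(2,-3 \right)} \right)} V = 3 \left(1 - 1\right) \left(- \frac{1}{3}\right) 2 \left(-3\right) \left(5 - \frac{2}{3} \left(-3\right)\right) 3 = 3 \cdot 0 \cdot 2 \left(5 + 2\right) 3 = 0 \cdot 2 \cdot 7 \cdot 3 = 0 \cdot 14 \cdot 3 = 0 \cdot 3 = 0$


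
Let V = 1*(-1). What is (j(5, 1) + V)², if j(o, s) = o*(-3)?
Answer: 256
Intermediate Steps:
j(o, s) = -3*o
V = -1
(j(5, 1) + V)² = (-3*5 - 1)² = (-15 - 1)² = (-16)² = 256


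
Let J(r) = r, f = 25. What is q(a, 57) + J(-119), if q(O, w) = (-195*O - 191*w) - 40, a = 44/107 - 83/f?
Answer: -5606151/535 ≈ -10479.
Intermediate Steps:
a = -7781/2675 (a = 44/107 - 83/25 = -7781/2675 ≈ -2.9088)
q(O, w) = -40 - 195*O - 191*w
q(a, 57) + J(-119) = (-40 - 195*(-7781/2675) - 191*57) - 119 = (-40 + 303459/535 - 10887) - 119 = -5542486/535 - 119 = -5606151/535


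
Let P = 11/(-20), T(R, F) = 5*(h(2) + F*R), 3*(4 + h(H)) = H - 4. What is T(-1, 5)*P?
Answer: 319/12 ≈ 26.583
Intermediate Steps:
h(H) = -16/3 + H/3 (h(H) = -4 + (H - 4)/3 = -4 + (-4 + H)/3 = -4 + (-4/3 + H/3) = -16/3 + H/3)
T(R, F) = -70/3 + 5*F*R (T(R, F) = 5*((-16/3 + (1/3)*2) + F*R) = 5*((-16/3 + 2/3) + F*R) = 5*(-14/3 + F*R) = -70/3 + 5*F*R)
P = -11/20 (P = 11*(-1/20) = -11/20 ≈ -0.55000)
T(-1, 5)*P = (-70/3 + 5*5*(-1))*(-11/20) = (-70/3 - 25)*(-11/20) = -145/3*(-11/20) = 319/12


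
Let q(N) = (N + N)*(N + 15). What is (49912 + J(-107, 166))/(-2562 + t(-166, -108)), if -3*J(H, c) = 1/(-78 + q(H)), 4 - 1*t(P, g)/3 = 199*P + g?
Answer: 2936322959/5699215080 ≈ 0.51521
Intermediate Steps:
q(N) = 2*N*(15 + N) (q(N) = (2*N)*(15 + N) = 2*N*(15 + N))
t(P, g) = 12 - 597*P - 3*g (t(P, g) = 12 - 3*(199*P + g) = 12 - 3*(g + 199*P) = 12 + (-597*P - 3*g) = 12 - 597*P - 3*g)
J(H, c) = -1/(3*(-78 + 2*H*(15 + H)))
(49912 + J(-107, 166))/(-2562 + t(-166, -108)) = (49912 - 1/(-234 + 6*(-107)*(15 - 107)))/(-2562 + (12 - 597*(-166) - 3*(-108))) = (49912 - 1/(-234 + 6*(-107)*(-92)))/(-2562 + (12 + 99102 + 324)) = (49912 - 1/(-234 + 59064))/(-2562 + 99438) = (49912 - 1/58830)/96876 = (49912 - 1*1/58830)*(1/96876) = (49912 - 1/58830)*(1/96876) = (2936322959/58830)*(1/96876) = 2936322959/5699215080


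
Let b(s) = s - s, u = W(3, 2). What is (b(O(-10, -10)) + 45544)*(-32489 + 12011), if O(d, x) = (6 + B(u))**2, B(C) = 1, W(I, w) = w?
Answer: -932650032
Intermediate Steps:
u = 2
O(d, x) = 49 (O(d, x) = (6 + 1)**2 = 7**2 = 49)
b(s) = 0
(b(O(-10, -10)) + 45544)*(-32489 + 12011) = (0 + 45544)*(-32489 + 12011) = 45544*(-20478) = -932650032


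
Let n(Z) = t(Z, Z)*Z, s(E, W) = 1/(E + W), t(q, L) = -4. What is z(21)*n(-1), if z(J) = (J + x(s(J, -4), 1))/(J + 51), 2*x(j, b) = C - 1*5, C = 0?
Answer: 37/36 ≈ 1.0278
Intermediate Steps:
n(Z) = -4*Z
x(j, b) = -5/2 (x(j, b) = (0 - 1*5)/2 = (0 - 5)/2 = (½)*(-5) = -5/2)
z(J) = (-5/2 + J)/(51 + J) (z(J) = (J - 5/2)/(J + 51) = (-5/2 + J)/(51 + J))
z(21)*n(-1) = ((-5/2 + 21)/(51 + 21))*(-4*(-1)) = ((37/2)/72)*4 = ((1/72)*(37/2))*4 = (37/144)*4 = 37/36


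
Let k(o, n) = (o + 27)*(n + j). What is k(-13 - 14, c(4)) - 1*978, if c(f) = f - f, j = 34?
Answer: -978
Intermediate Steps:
c(f) = 0
k(o, n) = (27 + o)*(34 + n) (k(o, n) = (o + 27)*(n + 34) = (27 + o)*(34 + n))
k(-13 - 14, c(4)) - 1*978 = (918 + 27*0 + 34*(-13 - 14) + 0*(-13 - 14)) - 1*978 = (918 + 0 + 34*(-27) + 0*(-27)) - 978 = (918 + 0 - 918 + 0) - 978 = 0 - 978 = -978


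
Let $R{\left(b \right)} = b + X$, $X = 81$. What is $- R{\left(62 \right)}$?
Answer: $-143$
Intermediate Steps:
$R{\left(b \right)} = 81 + b$ ($R{\left(b \right)} = b + 81 = 81 + b$)
$- R{\left(62 \right)} = - (81 + 62) = \left(-1\right) 143 = -143$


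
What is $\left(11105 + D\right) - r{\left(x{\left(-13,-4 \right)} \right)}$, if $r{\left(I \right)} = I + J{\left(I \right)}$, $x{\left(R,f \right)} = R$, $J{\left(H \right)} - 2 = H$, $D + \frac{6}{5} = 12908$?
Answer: $\frac{120179}{5} \approx 24036.0$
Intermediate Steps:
$D = \frac{64534}{5}$ ($D = - \frac{6}{5} + 12908 = \frac{64534}{5} \approx 12907.0$)
$J{\left(H \right)} = 2 + H$
$r{\left(I \right)} = 2 + 2 I$ ($r{\left(I \right)} = I + \left(2 + I\right) = 2 + 2 I$)
$\left(11105 + D\right) - r{\left(x{\left(-13,-4 \right)} \right)} = \left(11105 + \frac{64534}{5}\right) - \left(2 + 2 \left(-13\right)\right) = \frac{120059}{5} - \left(2 - 26\right) = \frac{120059}{5} - -24 = \frac{120059}{5} + 24 = \frac{120179}{5}$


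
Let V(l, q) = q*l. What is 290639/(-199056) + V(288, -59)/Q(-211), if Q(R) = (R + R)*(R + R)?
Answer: -13785128807/8862172176 ≈ -1.5555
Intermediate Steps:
V(l, q) = l*q
Q(R) = 4*R² (Q(R) = (2*R)*(2*R) = 4*R²)
290639/(-199056) + V(288, -59)/Q(-211) = 290639/(-199056) + (288*(-59))/((4*(-211)²)) = 290639*(-1/199056) - 16992/(4*44521) = -290639/199056 - 16992/178084 = -290639/199056 - 16992*1/178084 = -290639/199056 - 4248/44521 = -13785128807/8862172176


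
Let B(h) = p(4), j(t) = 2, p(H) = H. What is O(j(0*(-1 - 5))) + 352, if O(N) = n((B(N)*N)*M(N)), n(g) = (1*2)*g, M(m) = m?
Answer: 384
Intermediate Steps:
B(h) = 4
n(g) = 2*g
O(N) = 8*N² (O(N) = 2*((4*N)*N) = 2*(4*N²) = 8*N²)
O(j(0*(-1 - 5))) + 352 = 8*2² + 352 = 8*4 + 352 = 32 + 352 = 384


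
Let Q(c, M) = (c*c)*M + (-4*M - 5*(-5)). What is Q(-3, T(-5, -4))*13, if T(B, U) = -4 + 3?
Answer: 260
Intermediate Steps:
T(B, U) = -1
Q(c, M) = 25 - 4*M + M*c² (Q(c, M) = c²*M + (-4*M + 25) = M*c² + (25 - 4*M) = 25 - 4*M + M*c²)
Q(-3, T(-5, -4))*13 = (25 - 4*(-1) - 1*(-3)²)*13 = (25 + 4 - 1*9)*13 = (25 + 4 - 9)*13 = 20*13 = 260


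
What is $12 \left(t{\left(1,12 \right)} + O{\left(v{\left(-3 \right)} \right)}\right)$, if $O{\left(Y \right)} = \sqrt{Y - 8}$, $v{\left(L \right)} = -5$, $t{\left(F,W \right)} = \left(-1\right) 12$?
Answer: $-144 + 12 i \sqrt{13} \approx -144.0 + 43.267 i$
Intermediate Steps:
$t{\left(F,W \right)} = -12$
$O{\left(Y \right)} = \sqrt{-8 + Y}$
$12 \left(t{\left(1,12 \right)} + O{\left(v{\left(-3 \right)} \right)}\right) = 12 \left(-12 + \sqrt{-8 - 5}\right) = 12 \left(-12 + \sqrt{-13}\right) = 12 \left(-12 + i \sqrt{13}\right) = -144 + 12 i \sqrt{13}$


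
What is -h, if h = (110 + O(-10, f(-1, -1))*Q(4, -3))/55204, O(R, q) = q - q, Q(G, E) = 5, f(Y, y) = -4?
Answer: -55/27602 ≈ -0.0019926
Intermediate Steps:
O(R, q) = 0
h = 55/27602 (h = (110 + 0*5)/55204 = (110 + 0)*(1/55204) = 110*(1/55204) = 55/27602 ≈ 0.0019926)
-h = -1*55/27602 = -55/27602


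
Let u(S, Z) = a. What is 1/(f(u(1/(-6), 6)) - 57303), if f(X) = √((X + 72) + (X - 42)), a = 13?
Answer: -57303/3283633753 - 2*√14/3283633753 ≈ -1.7453e-5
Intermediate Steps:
u(S, Z) = 13
f(X) = √(30 + 2*X) (f(X) = √((72 + X) + (-42 + X)) = √(30 + 2*X))
1/(f(u(1/(-6), 6)) - 57303) = 1/(√(30 + 2*13) - 57303) = 1/(√(30 + 26) - 57303) = 1/(√56 - 57303) = 1/(2*√14 - 57303) = 1/(-57303 + 2*√14)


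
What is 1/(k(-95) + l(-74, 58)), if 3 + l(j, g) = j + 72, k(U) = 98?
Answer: 1/93 ≈ 0.010753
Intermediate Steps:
l(j, g) = 69 + j (l(j, g) = -3 + (j + 72) = -3 + (72 + j) = 69 + j)
1/(k(-95) + l(-74, 58)) = 1/(98 + (69 - 74)) = 1/(98 - 5) = 1/93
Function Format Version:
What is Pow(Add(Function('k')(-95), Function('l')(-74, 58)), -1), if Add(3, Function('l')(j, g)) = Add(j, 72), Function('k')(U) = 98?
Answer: Rational(1, 93) ≈ 0.010753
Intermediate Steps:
Function('l')(j, g) = Add(69, j) (Function('l')(j, g) = Add(-3, Add(j, 72)) = Add(-3, Add(72, j)) = Add(69, j))
Pow(Add(Function('k')(-95), Function('l')(-74, 58)), -1) = Pow(Add(98, Add(69, -74)), -1) = Pow(Add(98, -5), -1) = Pow(93, -1) = Rational(1, 93)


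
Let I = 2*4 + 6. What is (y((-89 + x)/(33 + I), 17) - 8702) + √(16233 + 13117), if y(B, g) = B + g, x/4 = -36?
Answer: -408428/47 + 5*√1174 ≈ -8518.6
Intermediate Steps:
x = -144 (x = 4*(-36) = -144)
I = 14 (I = 8 + 6 = 14)
(y((-89 + x)/(33 + I), 17) - 8702) + √(16233 + 13117) = (((-89 - 144)/(33 + 14) + 17) - 8702) + √(16233 + 13117) = ((-233/47 + 17) - 8702) + √29350 = ((-233*1/47 + 17) - 8702) + 5*√1174 = ((-233/47 + 17) - 8702) + 5*√1174 = (566/47 - 8702) + 5*√1174 = -408428/47 + 5*√1174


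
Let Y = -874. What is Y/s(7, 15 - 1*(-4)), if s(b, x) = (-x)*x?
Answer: 46/19 ≈ 2.4211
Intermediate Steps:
s(b, x) = -x**2
Y/s(7, 15 - 1*(-4)) = -874*(-1/(15 - 1*(-4))**2) = -874*(-1/(15 + 4)**2) = -874/((-1*19**2)) = -874/((-1*361)) = -874/(-361) = -874*(-1/361) = 46/19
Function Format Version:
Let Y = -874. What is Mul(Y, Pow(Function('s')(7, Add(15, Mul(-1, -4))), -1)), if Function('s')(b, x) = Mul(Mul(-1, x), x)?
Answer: Rational(46, 19) ≈ 2.4211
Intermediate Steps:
Function('s')(b, x) = Mul(-1, Pow(x, 2))
Mul(Y, Pow(Function('s')(7, Add(15, Mul(-1, -4))), -1)) = Mul(-874, Pow(Mul(-1, Pow(Add(15, Mul(-1, -4)), 2)), -1)) = Mul(-874, Pow(Mul(-1, Pow(Add(15, 4), 2)), -1)) = Mul(-874, Pow(Mul(-1, Pow(19, 2)), -1)) = Mul(-874, Pow(Mul(-1, 361), -1)) = Mul(-874, Pow(-361, -1)) = Mul(-874, Rational(-1, 361)) = Rational(46, 19)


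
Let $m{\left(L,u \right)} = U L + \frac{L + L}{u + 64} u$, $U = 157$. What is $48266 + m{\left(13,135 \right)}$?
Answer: $\frac{10014603}{199} \approx 50325.0$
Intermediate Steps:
$m{\left(L,u \right)} = 157 L + \frac{2 L u}{64 + u}$ ($m{\left(L,u \right)} = 157 L + \frac{L + L}{u + 64} u = 157 L + \frac{2 L}{64 + u} u = 157 L + \frac{2 L u}{64 + u}$)
$48266 + m{\left(13,135 \right)} = 48266 + \frac{13 \left(10048 + 159 \cdot 135\right)}{64 + 135} = 48266 + \frac{13 \left(10048 + 21465\right)}{199} = 48266 + 13 \cdot \frac{1}{199} \cdot 31513 = 48266 + \frac{409669}{199} = \frac{10014603}{199}$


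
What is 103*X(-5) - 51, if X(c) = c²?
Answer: 2524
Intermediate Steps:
103*X(-5) - 51 = 103*(-5)² - 51 = 103*25 - 51 = 2575 - 51 = 2524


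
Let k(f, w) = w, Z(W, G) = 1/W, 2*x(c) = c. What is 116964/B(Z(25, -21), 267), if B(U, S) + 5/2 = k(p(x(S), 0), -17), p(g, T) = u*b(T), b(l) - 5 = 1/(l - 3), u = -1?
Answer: -77976/13 ≈ -5998.2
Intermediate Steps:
x(c) = c/2
b(l) = 5 + 1/(-3 + l) (b(l) = 5 + 1/(l - 3) = 5 + 1/(-3 + l))
p(g, T) = -(-14 + 5*T)/(-3 + T)
B(U, S) = -39/2 (B(U, S) = -5/2 - 17 = -39/2)
116964/B(Z(25, -21), 267) = 116964/(-39/2) = 116964*(-2/39) = -77976/13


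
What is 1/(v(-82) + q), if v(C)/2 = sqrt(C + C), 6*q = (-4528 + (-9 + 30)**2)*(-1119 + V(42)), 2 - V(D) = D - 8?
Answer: 28224822/22128904938385 - 144*I*sqrt(41)/22128904938385 ≈ 1.2755e-6 - 4.1667e-11*I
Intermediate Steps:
V(D) = 10 - D (V(D) = 2 - (D - 8) = 2 - (-8 + D) = 2 + (8 - D) = 10 - D)
q = 4704137/6 (q = ((-4528 + (-9 + 30)**2)*(-1119 + (10 - 1*42)))/6 = ((-4528 + 21**2)*(-1119 + (10 - 42)))/6 = ((-4528 + 441)*(-1119 - 32))/6 = (-4087*(-1151))/6 = (1/6)*4704137 = 4704137/6 ≈ 7.8402e+5)
v(C) = 2*sqrt(2)*sqrt(C) (v(C) = 2*sqrt(C + C) = 2*sqrt(2*C) = 2*(sqrt(2)*sqrt(C)) = 2*sqrt(2)*sqrt(C))
1/(v(-82) + q) = 1/(2*sqrt(2)*sqrt(-82) + 4704137/6) = 1/(2*sqrt(2)*(I*sqrt(82)) + 4704137/6) = 1/(4*I*sqrt(41) + 4704137/6) = 1/(4704137/6 + 4*I*sqrt(41))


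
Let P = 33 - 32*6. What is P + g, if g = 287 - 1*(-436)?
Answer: 564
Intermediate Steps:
g = 723 (g = 287 + 436 = 723)
P = -159 (P = 33 - 192 = -159)
P + g = -159 + 723 = 564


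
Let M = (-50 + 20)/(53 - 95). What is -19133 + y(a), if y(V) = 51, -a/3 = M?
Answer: -19082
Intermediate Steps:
M = 5/7 (M = -30/(-42) = -30*(-1/42) = 5/7 ≈ 0.71429)
a = -15/7 (a = -3*5/7 = -15/7 ≈ -2.1429)
-19133 + y(a) = -19133 + 51 = -19082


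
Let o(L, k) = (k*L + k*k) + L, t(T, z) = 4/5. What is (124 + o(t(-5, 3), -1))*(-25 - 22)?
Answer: -5875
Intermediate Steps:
t(T, z) = 4/5 (t(T, z) = 4*(1/5) = 4/5)
o(L, k) = L + k**2 + L*k (o(L, k) = (L*k + k**2) + L = (k**2 + L*k) + L = L + k**2 + L*k)
(124 + o(t(-5, 3), -1))*(-25 - 22) = (124 + (4/5 + (-1)**2 + (4/5)*(-1)))*(-25 - 22) = (124 + (4/5 + 1 - 4/5))*(-47) = (124 + 1)*(-47) = 125*(-47) = -5875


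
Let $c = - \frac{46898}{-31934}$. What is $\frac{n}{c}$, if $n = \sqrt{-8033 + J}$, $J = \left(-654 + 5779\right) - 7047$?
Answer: $\frac{15967 i \sqrt{9955}}{23449} \approx 67.939 i$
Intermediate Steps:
$J = -1922$ ($J = 5125 - 7047 = -1922$)
$c = \frac{23449}{15967}$ ($c = \left(-46898\right) \left(- \frac{1}{31934}\right) = \frac{23449}{15967} \approx 1.4686$)
$n = i \sqrt{9955}$ ($n = \sqrt{-8033 - 1922} = \sqrt{-9955} = i \sqrt{9955} \approx 99.775 i$)
$\frac{n}{c} = \frac{i \sqrt{9955}}{\frac{23449}{15967}} = i \sqrt{9955} \cdot \frac{15967}{23449} = \frac{15967 i \sqrt{9955}}{23449}$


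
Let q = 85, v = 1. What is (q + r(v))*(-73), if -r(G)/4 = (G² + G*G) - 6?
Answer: -7373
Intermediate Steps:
r(G) = 24 - 8*G² (r(G) = -4*((G² + G*G) - 6) = -4*((G² + G²) - 6) = -4*(2*G² - 6) = -4*(-6 + 2*G²) = 24 - 8*G²)
(q + r(v))*(-73) = (85 + (24 - 8*1²))*(-73) = (85 + (24 - 8*1))*(-73) = (85 + (24 - 8))*(-73) = (85 + 16)*(-73) = 101*(-73) = -7373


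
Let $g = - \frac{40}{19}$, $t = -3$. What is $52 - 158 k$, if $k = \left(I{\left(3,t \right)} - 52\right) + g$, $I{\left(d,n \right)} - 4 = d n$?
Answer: $\frac{178422}{19} \approx 9390.6$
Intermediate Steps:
$g = - \frac{40}{19}$ ($g = \left(-40\right) \frac{1}{19} = - \frac{40}{19} \approx -2.1053$)
$I{\left(d,n \right)} = 4 + d n$
$k = - \frac{1123}{19}$ ($k = \left(\left(4 + 3 \left(-3\right)\right) - 52\right) - \frac{40}{19} = \left(\left(4 - 9\right) - 52\right) - \frac{40}{19} = \left(-5 - 52\right) - \frac{40}{19} = -57 - \frac{40}{19} = - \frac{1123}{19} \approx -59.105$)
$52 - 158 k = 52 - - \frac{177434}{19} = 52 + \frac{177434}{19} = \frac{178422}{19}$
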